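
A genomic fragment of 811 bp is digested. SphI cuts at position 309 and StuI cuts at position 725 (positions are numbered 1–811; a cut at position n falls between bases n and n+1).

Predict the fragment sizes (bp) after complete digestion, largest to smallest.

416, 309, 86 bp

Combined cut positions (sorted): 309, 725.
Linear molecule, 2 cuts → 3 fragments:
  309 − 0 = 309 bp
  725 − 309 = 416 bp
  811 − 725 = 86 bp
Sorted largest to smallest: 416, 309, 86 bp.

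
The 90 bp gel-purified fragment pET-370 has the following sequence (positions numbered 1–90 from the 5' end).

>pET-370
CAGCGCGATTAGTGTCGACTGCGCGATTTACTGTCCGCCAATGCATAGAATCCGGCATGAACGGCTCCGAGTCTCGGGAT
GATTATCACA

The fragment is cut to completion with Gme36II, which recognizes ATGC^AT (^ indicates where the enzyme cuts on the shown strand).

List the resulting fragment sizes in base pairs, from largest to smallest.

46, 44 bp

The Gme36II site (ATGCAT) starts at position 41.
Gme36II cuts after base 4 of each site, so after position 44.
Linear molecule, 1 cut → 2 fragments:
  1–44 → 44 bp
  45–90 → 46 bp
Sorted largest to smallest: 46, 44 bp.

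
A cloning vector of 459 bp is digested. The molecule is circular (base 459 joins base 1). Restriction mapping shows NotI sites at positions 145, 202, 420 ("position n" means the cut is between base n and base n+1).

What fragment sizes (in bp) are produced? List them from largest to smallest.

Circular molecule, 3 cuts → 3 fragments:
  202 − 145 = 57 bp
  420 − 202 = 218 bp
  wrap: 459 − 420 + 145 = 184 bp
Sorted largest to smallest: 218, 184, 57 bp.

218, 184, 57 bp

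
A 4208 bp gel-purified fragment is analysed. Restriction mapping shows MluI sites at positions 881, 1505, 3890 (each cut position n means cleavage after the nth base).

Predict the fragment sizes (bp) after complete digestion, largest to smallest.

2385, 881, 624, 318 bp

Linear molecule, 3 cuts → 4 fragments:
  881 − 0 = 881 bp
  1505 − 881 = 624 bp
  3890 − 1505 = 2385 bp
  4208 − 3890 = 318 bp
Sorted largest to smallest: 2385, 881, 624, 318 bp.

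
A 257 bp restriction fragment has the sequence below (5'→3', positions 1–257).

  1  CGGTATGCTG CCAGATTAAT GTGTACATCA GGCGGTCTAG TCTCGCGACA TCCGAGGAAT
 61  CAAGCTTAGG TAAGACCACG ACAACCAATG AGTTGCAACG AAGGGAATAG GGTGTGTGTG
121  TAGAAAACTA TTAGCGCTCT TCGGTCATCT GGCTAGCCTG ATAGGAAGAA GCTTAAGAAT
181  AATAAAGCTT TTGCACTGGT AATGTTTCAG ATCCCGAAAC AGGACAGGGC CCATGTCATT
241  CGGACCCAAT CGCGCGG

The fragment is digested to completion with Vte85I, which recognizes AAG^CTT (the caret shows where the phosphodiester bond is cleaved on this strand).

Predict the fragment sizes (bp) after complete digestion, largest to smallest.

Vte85I sites (AAGCTT) start at positions 62, 169, 185.
Vte85I cuts after base 3 of each site, so after positions 64, 171, 187.
Linear molecule, 3 cuts → 4 fragments:
  1–64 → 64 bp
  65–171 → 107 bp
  172–187 → 16 bp
  188–257 → 70 bp
Sorted largest to smallest: 107, 70, 64, 16 bp.

107, 70, 64, 16 bp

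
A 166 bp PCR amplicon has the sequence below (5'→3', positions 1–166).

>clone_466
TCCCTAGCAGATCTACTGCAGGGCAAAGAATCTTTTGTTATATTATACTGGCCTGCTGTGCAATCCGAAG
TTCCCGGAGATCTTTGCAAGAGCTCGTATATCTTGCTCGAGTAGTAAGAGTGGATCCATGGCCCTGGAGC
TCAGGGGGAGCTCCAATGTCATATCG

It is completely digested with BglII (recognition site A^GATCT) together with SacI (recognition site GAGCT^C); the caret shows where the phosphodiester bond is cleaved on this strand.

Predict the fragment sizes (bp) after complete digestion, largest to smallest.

BglII sites (AGATCT) start at positions 9, 78.
BglII cuts after the first base of each site, so after positions 9, 78.
SacI sites (GAGCTC) start at positions 90, 137, 148.
SacI cuts after base 5 of each site (before the last base), so after positions 94, 141, 152.
Combined cut positions: 9, 78, 94, 141, 152.
Linear molecule, 5 cuts → 6 fragments:
  1–9 → 9 bp
  10–78 → 69 bp
  79–94 → 16 bp
  95–141 → 47 bp
  142–152 → 11 bp
  153–166 → 14 bp
Sorted largest to smallest: 69, 47, 16, 14, 11, 9 bp.

69, 47, 16, 14, 11, 9 bp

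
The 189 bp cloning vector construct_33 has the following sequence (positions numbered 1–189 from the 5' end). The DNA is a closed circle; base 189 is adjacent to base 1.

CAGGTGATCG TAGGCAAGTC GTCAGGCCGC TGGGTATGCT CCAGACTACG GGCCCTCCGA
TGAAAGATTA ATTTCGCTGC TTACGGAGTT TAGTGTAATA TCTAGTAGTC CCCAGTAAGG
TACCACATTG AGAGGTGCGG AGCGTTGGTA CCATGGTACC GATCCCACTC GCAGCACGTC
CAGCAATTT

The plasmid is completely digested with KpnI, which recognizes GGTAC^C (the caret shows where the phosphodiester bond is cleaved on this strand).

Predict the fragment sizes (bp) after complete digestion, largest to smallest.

153, 28, 8 bp

KpnI sites (GGTACC) start at positions 119, 147, 155.
KpnI cuts after base 5 of each site (before the last base), so after positions 123, 151, 159.
Circular molecule, 3 cuts → 3 fragments:
  124–151 → 28 bp
  152–159 → 8 bp
  160–189 then 1–123 → 30 + 123 = 153 bp
Sorted largest to smallest: 153, 28, 8 bp.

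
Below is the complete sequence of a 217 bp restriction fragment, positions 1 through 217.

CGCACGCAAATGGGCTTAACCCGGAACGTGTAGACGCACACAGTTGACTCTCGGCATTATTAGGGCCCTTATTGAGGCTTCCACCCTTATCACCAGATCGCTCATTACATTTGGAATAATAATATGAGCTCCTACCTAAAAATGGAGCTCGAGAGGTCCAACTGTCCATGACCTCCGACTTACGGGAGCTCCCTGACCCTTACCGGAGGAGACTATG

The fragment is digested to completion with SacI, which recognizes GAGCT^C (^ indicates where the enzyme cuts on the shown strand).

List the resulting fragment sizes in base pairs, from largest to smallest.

130, 41, 27, 19 bp

SacI sites (GAGCTC) start at positions 126, 145, 186.
SacI cuts after base 5 of each site (before the last base), so after positions 130, 149, 190.
Linear molecule, 3 cuts → 4 fragments:
  1–130 → 130 bp
  131–149 → 19 bp
  150–190 → 41 bp
  191–217 → 27 bp
Sorted largest to smallest: 130, 41, 27, 19 bp.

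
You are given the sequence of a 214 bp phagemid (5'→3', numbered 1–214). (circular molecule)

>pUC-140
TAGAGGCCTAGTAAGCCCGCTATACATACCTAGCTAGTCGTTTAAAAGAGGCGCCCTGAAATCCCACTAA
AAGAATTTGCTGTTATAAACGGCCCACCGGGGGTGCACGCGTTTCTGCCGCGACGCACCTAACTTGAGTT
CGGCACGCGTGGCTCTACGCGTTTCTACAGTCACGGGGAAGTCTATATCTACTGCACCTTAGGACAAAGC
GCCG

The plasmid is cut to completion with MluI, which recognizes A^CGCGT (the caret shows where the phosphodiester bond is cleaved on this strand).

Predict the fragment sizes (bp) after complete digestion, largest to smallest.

MluI sites (ACGCGT) start at positions 107, 145, 157.
MluI cuts after the first base of each site, so after positions 107, 145, 157.
Circular molecule, 3 cuts → 3 fragments:
  108–145 → 38 bp
  146–157 → 12 bp
  158–214 then 1–107 → 57 + 107 = 164 bp
Sorted largest to smallest: 164, 38, 12 bp.

164, 38, 12 bp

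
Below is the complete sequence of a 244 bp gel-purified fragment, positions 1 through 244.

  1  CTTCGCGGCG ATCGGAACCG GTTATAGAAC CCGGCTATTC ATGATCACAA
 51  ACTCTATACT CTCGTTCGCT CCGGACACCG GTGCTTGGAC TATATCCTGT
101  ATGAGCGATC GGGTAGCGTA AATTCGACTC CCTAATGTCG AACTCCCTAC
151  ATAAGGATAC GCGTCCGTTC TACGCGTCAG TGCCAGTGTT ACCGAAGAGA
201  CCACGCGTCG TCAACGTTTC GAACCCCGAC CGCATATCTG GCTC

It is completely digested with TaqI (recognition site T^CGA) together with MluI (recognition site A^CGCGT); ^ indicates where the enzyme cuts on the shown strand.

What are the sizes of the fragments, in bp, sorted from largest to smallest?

124, 31, 25, 21, 16, 14, 13 bp

TaqI sites (TCGA) start at positions 124, 138, 219.
TaqI cuts after the first base of each site, so after positions 124, 138, 219.
MluI sites (ACGCGT) start at positions 159, 172, 203.
MluI cuts after the first base of each site, so after positions 159, 172, 203.
Combined cut positions: 124, 138, 159, 172, 203, 219.
Linear molecule, 6 cuts → 7 fragments:
  1–124 → 124 bp
  125–138 → 14 bp
  139–159 → 21 bp
  160–172 → 13 bp
  173–203 → 31 bp
  204–219 → 16 bp
  220–244 → 25 bp
Sorted largest to smallest: 124, 31, 25, 21, 16, 14, 13 bp.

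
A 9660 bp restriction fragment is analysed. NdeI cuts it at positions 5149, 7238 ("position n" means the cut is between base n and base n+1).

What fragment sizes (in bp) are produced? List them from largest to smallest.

5149, 2422, 2089 bp

Linear molecule, 2 cuts → 3 fragments:
  5149 − 0 = 5149 bp
  7238 − 5149 = 2089 bp
  9660 − 7238 = 2422 bp
Sorted largest to smallest: 5149, 2422, 2089 bp.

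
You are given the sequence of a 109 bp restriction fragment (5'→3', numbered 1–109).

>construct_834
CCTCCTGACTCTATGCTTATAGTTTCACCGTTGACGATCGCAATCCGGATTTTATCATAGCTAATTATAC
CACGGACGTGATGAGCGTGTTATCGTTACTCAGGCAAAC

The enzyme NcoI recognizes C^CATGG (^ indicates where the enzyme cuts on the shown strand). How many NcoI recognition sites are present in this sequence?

0

No occurrence of CCATGG is present in the sequence.
NcoI does not cut: 0 sites.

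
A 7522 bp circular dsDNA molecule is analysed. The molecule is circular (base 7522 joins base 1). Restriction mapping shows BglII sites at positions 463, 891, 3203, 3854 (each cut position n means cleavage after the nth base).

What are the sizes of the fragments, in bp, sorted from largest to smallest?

Circular molecule, 4 cuts → 4 fragments:
  891 − 463 = 428 bp
  3203 − 891 = 2312 bp
  3854 − 3203 = 651 bp
  wrap: 7522 − 3854 + 463 = 4131 bp
Sorted largest to smallest: 4131, 2312, 651, 428 bp.

4131, 2312, 651, 428 bp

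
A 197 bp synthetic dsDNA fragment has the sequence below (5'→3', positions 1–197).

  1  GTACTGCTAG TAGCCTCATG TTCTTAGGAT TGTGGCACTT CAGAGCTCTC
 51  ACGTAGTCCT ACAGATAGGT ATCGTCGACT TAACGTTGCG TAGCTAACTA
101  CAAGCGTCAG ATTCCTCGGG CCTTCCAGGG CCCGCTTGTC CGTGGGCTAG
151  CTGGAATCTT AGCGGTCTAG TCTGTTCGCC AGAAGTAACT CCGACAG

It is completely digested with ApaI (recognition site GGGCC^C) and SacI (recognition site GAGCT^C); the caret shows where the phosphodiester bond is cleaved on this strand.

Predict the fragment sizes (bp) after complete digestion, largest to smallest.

The ApaI site (GGGCCC) starts at position 128.
ApaI cuts after base 5 of each site (before the last base), so after position 132.
The SacI site (GAGCTC) starts at position 43.
SacI cuts after base 5 of each site (before the last base), so after position 47.
Combined cut positions: 47, 132.
Linear molecule, 2 cuts → 3 fragments:
  1–47 → 47 bp
  48–132 → 85 bp
  133–197 → 65 bp
Sorted largest to smallest: 85, 65, 47 bp.

85, 65, 47 bp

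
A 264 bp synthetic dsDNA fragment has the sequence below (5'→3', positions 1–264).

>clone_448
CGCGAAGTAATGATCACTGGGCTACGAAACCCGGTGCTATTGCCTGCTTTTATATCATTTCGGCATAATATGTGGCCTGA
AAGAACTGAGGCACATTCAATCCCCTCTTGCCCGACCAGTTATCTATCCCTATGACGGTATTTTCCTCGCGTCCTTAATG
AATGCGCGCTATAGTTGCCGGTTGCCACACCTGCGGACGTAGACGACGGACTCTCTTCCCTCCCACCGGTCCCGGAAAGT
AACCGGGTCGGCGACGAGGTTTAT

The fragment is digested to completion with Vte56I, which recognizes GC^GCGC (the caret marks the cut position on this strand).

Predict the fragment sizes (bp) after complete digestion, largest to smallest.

165, 99 bp

The Vte56I site (GCGCGC) starts at position 164.
Vte56I cuts after base 2 of each site, so after position 165.
Linear molecule, 1 cut → 2 fragments:
  1–165 → 165 bp
  166–264 → 99 bp
Sorted largest to smallest: 165, 99 bp.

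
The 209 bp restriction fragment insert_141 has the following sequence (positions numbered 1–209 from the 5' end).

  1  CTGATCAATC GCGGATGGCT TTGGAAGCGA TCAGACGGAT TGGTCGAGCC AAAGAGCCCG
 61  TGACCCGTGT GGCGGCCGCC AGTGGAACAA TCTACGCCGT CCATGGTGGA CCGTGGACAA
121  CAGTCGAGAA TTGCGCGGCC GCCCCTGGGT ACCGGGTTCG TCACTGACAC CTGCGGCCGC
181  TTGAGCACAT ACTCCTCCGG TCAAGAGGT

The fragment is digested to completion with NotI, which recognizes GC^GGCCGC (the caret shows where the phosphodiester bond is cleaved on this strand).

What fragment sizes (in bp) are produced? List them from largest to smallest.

NotI sites (GCGGCCGC) start at positions 72, 135, 173.
NotI cuts after base 2 of each site, so after positions 73, 136, 174.
Linear molecule, 3 cuts → 4 fragments:
  1–73 → 73 bp
  74–136 → 63 bp
  137–174 → 38 bp
  175–209 → 35 bp
Sorted largest to smallest: 73, 63, 38, 35 bp.

73, 63, 38, 35 bp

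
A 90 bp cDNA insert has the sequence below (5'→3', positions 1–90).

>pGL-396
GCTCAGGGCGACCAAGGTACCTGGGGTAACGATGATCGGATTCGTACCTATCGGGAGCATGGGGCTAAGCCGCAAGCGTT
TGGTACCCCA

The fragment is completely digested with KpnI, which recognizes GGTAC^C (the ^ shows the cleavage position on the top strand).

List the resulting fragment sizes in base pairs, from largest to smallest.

KpnI sites (GGTACC) start at positions 16, 82.
KpnI cuts after base 5 of each site (before the last base), so after positions 20, 86.
Linear molecule, 2 cuts → 3 fragments:
  1–20 → 20 bp
  21–86 → 66 bp
  87–90 → 4 bp
Sorted largest to smallest: 66, 20, 4 bp.

66, 20, 4 bp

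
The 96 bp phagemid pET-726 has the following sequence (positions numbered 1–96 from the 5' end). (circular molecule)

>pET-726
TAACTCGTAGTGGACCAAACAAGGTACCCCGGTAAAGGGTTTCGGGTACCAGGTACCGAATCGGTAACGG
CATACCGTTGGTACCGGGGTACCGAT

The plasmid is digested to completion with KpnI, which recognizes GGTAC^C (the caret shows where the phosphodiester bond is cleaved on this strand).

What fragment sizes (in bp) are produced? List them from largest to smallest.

31, 28, 22, 8, 7 bp

KpnI sites (GGTACC) start at positions 23, 45, 52, 80, 88.
KpnI cuts after base 5 of each site (before the last base), so after positions 27, 49, 56, 84, 92.
Circular molecule, 5 cuts → 5 fragments:
  28–49 → 22 bp
  50–56 → 7 bp
  57–84 → 28 bp
  85–92 → 8 bp
  93–96 then 1–27 → 4 + 27 = 31 bp
Sorted largest to smallest: 31, 28, 22, 8, 7 bp.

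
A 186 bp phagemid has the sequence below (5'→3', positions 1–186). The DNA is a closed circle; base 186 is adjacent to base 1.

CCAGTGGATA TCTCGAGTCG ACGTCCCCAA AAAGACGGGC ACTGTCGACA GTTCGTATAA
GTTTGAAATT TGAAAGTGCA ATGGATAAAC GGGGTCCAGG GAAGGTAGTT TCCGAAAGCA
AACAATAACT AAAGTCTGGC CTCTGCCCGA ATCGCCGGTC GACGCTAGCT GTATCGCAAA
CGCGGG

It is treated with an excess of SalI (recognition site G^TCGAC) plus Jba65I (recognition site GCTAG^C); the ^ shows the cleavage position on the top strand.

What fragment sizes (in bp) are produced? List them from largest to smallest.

SalI sites (GTCGAC) start at positions 17, 44, 158.
SalI cuts after the first base of each site, so after positions 17, 44, 158.
The Jba65I site (GCTAGC) starts at position 164.
Jba65I cuts after base 5 of each site (before the last base), so after position 168.
Combined cut positions: 17, 44, 158, 168.
Circular molecule, 4 cuts → 4 fragments:
  18–44 → 27 bp
  45–158 → 114 bp
  159–168 → 10 bp
  169–186 then 1–17 → 18 + 17 = 35 bp
Sorted largest to smallest: 114, 35, 27, 10 bp.

114, 35, 27, 10 bp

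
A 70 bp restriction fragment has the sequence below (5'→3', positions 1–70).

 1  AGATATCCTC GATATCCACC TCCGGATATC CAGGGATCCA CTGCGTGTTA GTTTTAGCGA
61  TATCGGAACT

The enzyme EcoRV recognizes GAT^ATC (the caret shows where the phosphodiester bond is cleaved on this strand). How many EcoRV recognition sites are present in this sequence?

GATATC occurs starting at positions 2, 11, 25, 59.
EcoRV cuts at 4 sites.

4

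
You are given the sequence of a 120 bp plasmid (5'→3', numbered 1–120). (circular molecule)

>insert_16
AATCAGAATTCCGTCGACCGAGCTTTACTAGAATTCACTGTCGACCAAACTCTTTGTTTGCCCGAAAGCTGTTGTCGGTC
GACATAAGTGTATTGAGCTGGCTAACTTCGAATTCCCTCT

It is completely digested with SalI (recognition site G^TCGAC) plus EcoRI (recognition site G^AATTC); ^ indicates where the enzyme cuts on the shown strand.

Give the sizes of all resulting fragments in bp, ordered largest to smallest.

SalI sites (GTCGAC) start at positions 13, 40, 78.
SalI cuts after the first base of each site, so after positions 13, 40, 78.
EcoRI sites (GAATTC) start at positions 6, 31, 110.
EcoRI cuts after the first base of each site, so after positions 6, 31, 110.
Combined cut positions: 6, 13, 31, 40, 78, 110.
Circular molecule, 6 cuts → 6 fragments:
  7–13 → 7 bp
  14–31 → 18 bp
  32–40 → 9 bp
  41–78 → 38 bp
  79–110 → 32 bp
  111–120 then 1–6 → 10 + 6 = 16 bp
Sorted largest to smallest: 38, 32, 18, 16, 9, 7 bp.

38, 32, 18, 16, 9, 7 bp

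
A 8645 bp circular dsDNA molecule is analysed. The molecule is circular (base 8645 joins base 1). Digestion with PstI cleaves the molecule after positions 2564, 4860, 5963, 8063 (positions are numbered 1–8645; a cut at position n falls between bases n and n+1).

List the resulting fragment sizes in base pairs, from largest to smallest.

3146, 2296, 2100, 1103 bp

Circular molecule, 4 cuts → 4 fragments:
  4860 − 2564 = 2296 bp
  5963 − 4860 = 1103 bp
  8063 − 5963 = 2100 bp
  wrap: 8645 − 8063 + 2564 = 3146 bp
Sorted largest to smallest: 3146, 2296, 2100, 1103 bp.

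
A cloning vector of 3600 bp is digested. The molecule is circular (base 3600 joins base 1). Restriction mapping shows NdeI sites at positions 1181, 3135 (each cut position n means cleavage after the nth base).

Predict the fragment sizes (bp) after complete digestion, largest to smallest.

1954, 1646 bp

Circular molecule, 2 cuts → 2 fragments:
  3135 − 1181 = 1954 bp
  wrap: 3600 − 3135 + 1181 = 1646 bp
Sorted largest to smallest: 1954, 1646 bp.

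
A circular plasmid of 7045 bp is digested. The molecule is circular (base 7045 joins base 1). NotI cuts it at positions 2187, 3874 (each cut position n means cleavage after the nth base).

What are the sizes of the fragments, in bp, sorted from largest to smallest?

5358, 1687 bp

Circular molecule, 2 cuts → 2 fragments:
  3874 − 2187 = 1687 bp
  wrap: 7045 − 3874 + 2187 = 5358 bp
Sorted largest to smallest: 5358, 1687 bp.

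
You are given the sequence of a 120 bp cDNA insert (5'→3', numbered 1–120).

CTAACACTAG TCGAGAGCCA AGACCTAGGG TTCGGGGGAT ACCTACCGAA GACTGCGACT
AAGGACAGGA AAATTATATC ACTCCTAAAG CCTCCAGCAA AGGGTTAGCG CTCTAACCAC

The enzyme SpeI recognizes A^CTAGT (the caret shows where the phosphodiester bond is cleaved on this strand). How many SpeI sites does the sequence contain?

1

ACTAGT occurs starting at position 6.
SpeI cuts at 1 site.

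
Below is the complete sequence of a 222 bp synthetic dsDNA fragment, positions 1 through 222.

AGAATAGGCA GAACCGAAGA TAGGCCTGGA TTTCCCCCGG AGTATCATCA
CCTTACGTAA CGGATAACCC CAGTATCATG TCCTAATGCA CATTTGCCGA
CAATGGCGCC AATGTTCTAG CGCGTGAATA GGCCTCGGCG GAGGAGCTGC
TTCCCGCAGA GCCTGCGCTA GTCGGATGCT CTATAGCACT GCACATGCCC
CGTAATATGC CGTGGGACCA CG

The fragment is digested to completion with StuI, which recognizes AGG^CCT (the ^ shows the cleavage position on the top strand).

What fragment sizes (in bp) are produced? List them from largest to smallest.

StuI sites (AGGCCT) start at positions 22, 130.
StuI cuts after base 3 of each site, so after positions 24, 132.
Linear molecule, 2 cuts → 3 fragments:
  1–24 → 24 bp
  25–132 → 108 bp
  133–222 → 90 bp
Sorted largest to smallest: 108, 90, 24 bp.

108, 90, 24 bp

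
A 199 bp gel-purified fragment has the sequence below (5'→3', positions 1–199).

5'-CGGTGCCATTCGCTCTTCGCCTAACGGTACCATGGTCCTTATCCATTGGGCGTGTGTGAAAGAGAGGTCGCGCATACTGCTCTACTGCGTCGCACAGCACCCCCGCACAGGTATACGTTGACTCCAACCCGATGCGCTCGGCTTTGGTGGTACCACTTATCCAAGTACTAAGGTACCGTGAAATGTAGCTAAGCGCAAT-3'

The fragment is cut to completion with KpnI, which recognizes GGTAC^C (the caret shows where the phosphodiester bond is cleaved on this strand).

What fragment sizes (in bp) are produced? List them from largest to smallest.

123, 30, 23, 23 bp

KpnI sites (GGTACC) start at positions 26, 149, 172.
KpnI cuts after base 5 of each site (before the last base), so after positions 30, 153, 176.
Linear molecule, 3 cuts → 4 fragments:
  1–30 → 30 bp
  31–153 → 123 bp
  154–176 → 23 bp
  177–199 → 23 bp
Sorted largest to smallest: 123, 30, 23, 23 bp.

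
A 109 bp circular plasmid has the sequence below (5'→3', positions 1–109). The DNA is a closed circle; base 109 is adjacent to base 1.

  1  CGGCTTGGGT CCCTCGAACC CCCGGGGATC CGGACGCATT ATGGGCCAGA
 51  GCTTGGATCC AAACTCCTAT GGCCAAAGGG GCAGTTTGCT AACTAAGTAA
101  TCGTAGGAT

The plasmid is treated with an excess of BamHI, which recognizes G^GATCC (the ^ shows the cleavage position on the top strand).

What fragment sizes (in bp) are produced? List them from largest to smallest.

BamHI sites (GGATCC) start at positions 26, 55.
BamHI cuts after the first base of each site, so after positions 26, 55.
Circular molecule, 2 cuts → 2 fragments:
  27–55 → 29 bp
  56–109 then 1–26 → 54 + 26 = 80 bp
Sorted largest to smallest: 80, 29 bp.

80, 29 bp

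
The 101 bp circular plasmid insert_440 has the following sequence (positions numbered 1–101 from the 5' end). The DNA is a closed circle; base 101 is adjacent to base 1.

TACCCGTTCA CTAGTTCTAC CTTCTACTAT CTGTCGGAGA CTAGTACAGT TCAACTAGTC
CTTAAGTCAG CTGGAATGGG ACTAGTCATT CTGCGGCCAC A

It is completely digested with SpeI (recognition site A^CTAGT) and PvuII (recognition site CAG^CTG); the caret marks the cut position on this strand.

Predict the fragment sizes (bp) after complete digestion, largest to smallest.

SpeI sites (ACTAGT) start at positions 10, 40, 54, 81.
SpeI cuts after the first base of each site, so after positions 10, 40, 54, 81.
The PvuII site (CAGCTG) starts at position 68.
PvuII cuts after base 3 of each site, so after position 70.
Combined cut positions: 10, 40, 54, 70, 81.
Circular molecule, 5 cuts → 5 fragments:
  11–40 → 30 bp
  41–54 → 14 bp
  55–70 → 16 bp
  71–81 → 11 bp
  82–101 then 1–10 → 20 + 10 = 30 bp
Sorted largest to smallest: 30, 30, 16, 14, 11 bp.

30, 30, 16, 14, 11 bp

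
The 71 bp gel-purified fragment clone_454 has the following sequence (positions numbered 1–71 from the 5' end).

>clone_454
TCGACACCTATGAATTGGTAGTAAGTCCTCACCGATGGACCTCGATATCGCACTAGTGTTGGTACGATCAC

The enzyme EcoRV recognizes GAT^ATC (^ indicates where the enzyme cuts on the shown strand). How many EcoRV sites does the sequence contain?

GATATC occurs starting at position 44.
EcoRV cuts at 1 site.

1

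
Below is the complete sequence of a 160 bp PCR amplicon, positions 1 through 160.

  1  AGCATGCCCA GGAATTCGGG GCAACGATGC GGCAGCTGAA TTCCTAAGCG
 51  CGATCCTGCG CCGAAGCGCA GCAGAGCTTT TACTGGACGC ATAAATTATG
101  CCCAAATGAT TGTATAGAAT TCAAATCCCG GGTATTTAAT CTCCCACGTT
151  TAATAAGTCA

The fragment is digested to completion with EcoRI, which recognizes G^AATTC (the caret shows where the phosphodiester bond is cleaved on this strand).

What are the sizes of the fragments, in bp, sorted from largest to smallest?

79, 43, 26, 12 bp

EcoRI sites (GAATTC) start at positions 12, 38, 117.
EcoRI cuts after the first base of each site, so after positions 12, 38, 117.
Linear molecule, 3 cuts → 4 fragments:
  1–12 → 12 bp
  13–38 → 26 bp
  39–117 → 79 bp
  118–160 → 43 bp
Sorted largest to smallest: 79, 43, 26, 12 bp.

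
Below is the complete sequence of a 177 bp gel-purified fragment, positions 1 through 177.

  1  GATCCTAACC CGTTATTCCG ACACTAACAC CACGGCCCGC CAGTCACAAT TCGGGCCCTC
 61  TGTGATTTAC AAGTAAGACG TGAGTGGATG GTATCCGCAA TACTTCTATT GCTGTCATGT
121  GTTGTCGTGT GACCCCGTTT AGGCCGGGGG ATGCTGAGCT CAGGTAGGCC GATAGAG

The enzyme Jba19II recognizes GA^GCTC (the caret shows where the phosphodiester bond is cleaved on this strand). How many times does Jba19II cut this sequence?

GAGCTC occurs starting at position 156.
Jba19II cuts at 1 site.

1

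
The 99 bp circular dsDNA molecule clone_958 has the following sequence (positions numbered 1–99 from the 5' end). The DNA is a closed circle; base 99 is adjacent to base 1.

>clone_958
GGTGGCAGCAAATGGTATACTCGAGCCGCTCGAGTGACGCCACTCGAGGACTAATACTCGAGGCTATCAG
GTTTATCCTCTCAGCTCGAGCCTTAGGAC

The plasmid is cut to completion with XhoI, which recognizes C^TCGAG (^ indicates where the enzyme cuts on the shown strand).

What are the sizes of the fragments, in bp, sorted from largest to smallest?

34, 28, 14, 14, 9 bp

XhoI sites (CTCGAG) start at positions 20, 29, 43, 57, 85.
XhoI cuts after the first base of each site, so after positions 20, 29, 43, 57, 85.
Circular molecule, 5 cuts → 5 fragments:
  21–29 → 9 bp
  30–43 → 14 bp
  44–57 → 14 bp
  58–85 → 28 bp
  86–99 then 1–20 → 14 + 20 = 34 bp
Sorted largest to smallest: 34, 28, 14, 14, 9 bp.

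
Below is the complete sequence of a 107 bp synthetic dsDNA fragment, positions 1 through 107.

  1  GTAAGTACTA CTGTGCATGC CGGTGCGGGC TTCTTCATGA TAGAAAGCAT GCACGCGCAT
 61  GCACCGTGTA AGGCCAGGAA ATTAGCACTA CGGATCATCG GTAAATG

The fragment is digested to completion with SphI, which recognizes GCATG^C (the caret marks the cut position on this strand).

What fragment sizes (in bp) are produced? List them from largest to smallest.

46, 32, 19, 10 bp

SphI sites (GCATGC) start at positions 15, 47, 57.
SphI cuts after base 5 of each site (before the last base), so after positions 19, 51, 61.
Linear molecule, 3 cuts → 4 fragments:
  1–19 → 19 bp
  20–51 → 32 bp
  52–61 → 10 bp
  62–107 → 46 bp
Sorted largest to smallest: 46, 32, 19, 10 bp.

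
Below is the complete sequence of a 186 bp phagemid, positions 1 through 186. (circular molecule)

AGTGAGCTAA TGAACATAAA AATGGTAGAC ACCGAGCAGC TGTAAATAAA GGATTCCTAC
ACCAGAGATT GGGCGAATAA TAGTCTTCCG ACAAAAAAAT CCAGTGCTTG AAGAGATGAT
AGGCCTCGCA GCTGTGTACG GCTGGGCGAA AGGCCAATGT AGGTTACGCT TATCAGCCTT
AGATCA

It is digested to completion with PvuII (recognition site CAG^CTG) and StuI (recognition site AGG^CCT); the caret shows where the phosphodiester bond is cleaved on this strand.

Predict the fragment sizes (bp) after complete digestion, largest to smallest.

94, 84, 8 bp

PvuII sites (CAGCTG) start at positions 37, 129.
PvuII cuts after base 3 of each site, so after positions 39, 131.
The StuI site (AGGCCT) starts at position 121.
StuI cuts after base 3 of each site, so after position 123.
Combined cut positions: 39, 123, 131.
Circular molecule, 3 cuts → 3 fragments:
  40–123 → 84 bp
  124–131 → 8 bp
  132–186 then 1–39 → 55 + 39 = 94 bp
Sorted largest to smallest: 94, 84, 8 bp.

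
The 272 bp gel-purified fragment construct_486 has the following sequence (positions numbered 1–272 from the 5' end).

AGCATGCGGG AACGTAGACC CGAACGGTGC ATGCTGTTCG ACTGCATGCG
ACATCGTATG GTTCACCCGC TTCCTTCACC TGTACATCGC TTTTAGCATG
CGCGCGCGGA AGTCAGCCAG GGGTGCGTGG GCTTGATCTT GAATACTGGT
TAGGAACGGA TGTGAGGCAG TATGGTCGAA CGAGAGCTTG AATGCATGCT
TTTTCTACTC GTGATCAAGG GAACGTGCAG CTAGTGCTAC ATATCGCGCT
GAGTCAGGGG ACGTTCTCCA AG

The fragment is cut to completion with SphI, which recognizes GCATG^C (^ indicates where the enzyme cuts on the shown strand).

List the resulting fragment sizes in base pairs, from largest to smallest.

SphI sites (GCATGC) start at positions 2, 29, 44, 96, 194.
SphI cuts after base 5 of each site (before the last base), so after positions 6, 33, 48, 100, 198.
Linear molecule, 5 cuts → 6 fragments:
  1–6 → 6 bp
  7–33 → 27 bp
  34–48 → 15 bp
  49–100 → 52 bp
  101–198 → 98 bp
  199–272 → 74 bp
Sorted largest to smallest: 98, 74, 52, 27, 15, 6 bp.

98, 74, 52, 27, 15, 6 bp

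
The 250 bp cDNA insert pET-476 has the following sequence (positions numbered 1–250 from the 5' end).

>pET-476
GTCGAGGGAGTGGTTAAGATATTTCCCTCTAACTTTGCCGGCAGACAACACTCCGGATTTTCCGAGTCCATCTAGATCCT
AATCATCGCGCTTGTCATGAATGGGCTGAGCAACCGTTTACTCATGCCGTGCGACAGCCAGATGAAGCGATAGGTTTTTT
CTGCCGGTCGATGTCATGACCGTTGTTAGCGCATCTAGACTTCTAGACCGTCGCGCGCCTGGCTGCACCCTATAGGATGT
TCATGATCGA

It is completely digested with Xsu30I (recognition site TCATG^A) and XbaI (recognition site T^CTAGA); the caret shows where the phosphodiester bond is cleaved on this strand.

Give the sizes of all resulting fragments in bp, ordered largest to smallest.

79, 71, 43, 28, 16, 8, 5 bp

Xsu30I sites (TCATGA) start at positions 95, 174, 241.
Xsu30I cuts after base 5 of each site (before the last base), so after positions 99, 178, 245.
XbaI sites (TCTAGA) start at positions 71, 194, 202.
XbaI cuts after the first base of each site, so after positions 71, 194, 202.
Combined cut positions: 71, 99, 178, 194, 202, 245.
Linear molecule, 6 cuts → 7 fragments:
  1–71 → 71 bp
  72–99 → 28 bp
  100–178 → 79 bp
  179–194 → 16 bp
  195–202 → 8 bp
  203–245 → 43 bp
  246–250 → 5 bp
Sorted largest to smallest: 79, 71, 43, 28, 16, 8, 5 bp.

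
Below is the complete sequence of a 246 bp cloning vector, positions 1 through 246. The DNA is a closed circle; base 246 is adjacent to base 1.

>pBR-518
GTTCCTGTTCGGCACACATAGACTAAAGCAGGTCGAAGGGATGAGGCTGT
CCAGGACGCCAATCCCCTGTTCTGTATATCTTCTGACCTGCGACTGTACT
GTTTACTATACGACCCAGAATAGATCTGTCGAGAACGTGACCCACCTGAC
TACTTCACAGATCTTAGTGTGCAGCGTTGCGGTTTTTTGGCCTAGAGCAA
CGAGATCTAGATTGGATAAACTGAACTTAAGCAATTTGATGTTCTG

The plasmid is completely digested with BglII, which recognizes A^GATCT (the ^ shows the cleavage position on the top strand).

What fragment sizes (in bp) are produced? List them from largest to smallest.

BglII sites (AGATCT) start at positions 122, 159, 203.
BglII cuts after the first base of each site, so after positions 122, 159, 203.
Circular molecule, 3 cuts → 3 fragments:
  123–159 → 37 bp
  160–203 → 44 bp
  204–246 then 1–122 → 43 + 122 = 165 bp
Sorted largest to smallest: 165, 44, 37 bp.

165, 44, 37 bp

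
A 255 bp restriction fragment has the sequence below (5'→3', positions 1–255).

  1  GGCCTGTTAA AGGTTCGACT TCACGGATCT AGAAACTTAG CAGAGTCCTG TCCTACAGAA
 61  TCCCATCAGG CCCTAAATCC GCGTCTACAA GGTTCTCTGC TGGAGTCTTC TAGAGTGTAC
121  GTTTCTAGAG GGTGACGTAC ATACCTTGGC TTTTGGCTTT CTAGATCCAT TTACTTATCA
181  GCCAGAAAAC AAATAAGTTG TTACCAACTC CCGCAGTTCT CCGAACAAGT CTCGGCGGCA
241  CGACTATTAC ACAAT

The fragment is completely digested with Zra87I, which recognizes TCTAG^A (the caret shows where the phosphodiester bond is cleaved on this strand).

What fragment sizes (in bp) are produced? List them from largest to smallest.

91, 81, 36, 32, 15 bp

Zra87I sites (TCTAGA) start at positions 28, 109, 124, 160.
Zra87I cuts after base 5 of each site (before the last base), so after positions 32, 113, 128, 164.
Linear molecule, 4 cuts → 5 fragments:
  1–32 → 32 bp
  33–113 → 81 bp
  114–128 → 15 bp
  129–164 → 36 bp
  165–255 → 91 bp
Sorted largest to smallest: 91, 81, 36, 32, 15 bp.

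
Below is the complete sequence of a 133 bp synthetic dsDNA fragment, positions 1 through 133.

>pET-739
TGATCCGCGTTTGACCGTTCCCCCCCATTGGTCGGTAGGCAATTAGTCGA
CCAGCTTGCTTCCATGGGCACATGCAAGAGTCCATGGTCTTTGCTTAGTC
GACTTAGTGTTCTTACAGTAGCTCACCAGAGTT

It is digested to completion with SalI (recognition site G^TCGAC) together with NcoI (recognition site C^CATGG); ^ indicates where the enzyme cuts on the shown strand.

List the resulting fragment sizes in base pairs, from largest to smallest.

SalI sites (GTCGAC) start at positions 46, 98.
SalI cuts after the first base of each site, so after positions 46, 98.
NcoI sites (CCATGG) start at positions 62, 82.
NcoI cuts after the first base of each site, so after positions 62, 82.
Combined cut positions: 46, 62, 82, 98.
Linear molecule, 4 cuts → 5 fragments:
  1–46 → 46 bp
  47–62 → 16 bp
  63–82 → 20 bp
  83–98 → 16 bp
  99–133 → 35 bp
Sorted largest to smallest: 46, 35, 20, 16, 16 bp.

46, 35, 20, 16, 16 bp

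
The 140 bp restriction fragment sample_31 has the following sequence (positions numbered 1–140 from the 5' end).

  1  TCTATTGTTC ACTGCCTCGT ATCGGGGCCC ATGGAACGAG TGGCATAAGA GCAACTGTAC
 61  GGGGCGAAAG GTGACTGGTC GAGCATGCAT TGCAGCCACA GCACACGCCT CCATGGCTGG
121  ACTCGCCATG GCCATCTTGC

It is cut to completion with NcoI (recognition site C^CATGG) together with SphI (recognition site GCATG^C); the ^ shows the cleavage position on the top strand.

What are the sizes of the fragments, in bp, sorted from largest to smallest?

NcoI sites (CCATGG) start at positions 29, 111, 126.
NcoI cuts after the first base of each site, so after positions 29, 111, 126.
The SphI site (GCATGC) starts at position 83.
SphI cuts after base 5 of each site (before the last base), so after position 87.
Combined cut positions: 29, 87, 111, 126.
Linear molecule, 4 cuts → 5 fragments:
  1–29 → 29 bp
  30–87 → 58 bp
  88–111 → 24 bp
  112–126 → 15 bp
  127–140 → 14 bp
Sorted largest to smallest: 58, 29, 24, 15, 14 bp.

58, 29, 24, 15, 14 bp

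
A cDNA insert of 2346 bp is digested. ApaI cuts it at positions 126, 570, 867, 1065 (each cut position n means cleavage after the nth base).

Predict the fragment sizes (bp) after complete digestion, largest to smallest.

Linear molecule, 4 cuts → 5 fragments:
  126 − 0 = 126 bp
  570 − 126 = 444 bp
  867 − 570 = 297 bp
  1065 − 867 = 198 bp
  2346 − 1065 = 1281 bp
Sorted largest to smallest: 1281, 444, 297, 198, 126 bp.

1281, 444, 297, 198, 126 bp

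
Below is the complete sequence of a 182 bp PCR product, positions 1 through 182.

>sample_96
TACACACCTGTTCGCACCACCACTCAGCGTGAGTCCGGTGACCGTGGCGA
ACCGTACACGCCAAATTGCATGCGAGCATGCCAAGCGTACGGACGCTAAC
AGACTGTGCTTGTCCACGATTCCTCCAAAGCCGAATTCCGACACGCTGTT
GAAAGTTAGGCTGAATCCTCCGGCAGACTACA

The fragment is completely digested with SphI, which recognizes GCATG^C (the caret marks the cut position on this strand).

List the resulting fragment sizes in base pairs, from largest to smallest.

102, 72, 8 bp

SphI sites (GCATGC) start at positions 68, 76.
SphI cuts after base 5 of each site (before the last base), so after positions 72, 80.
Linear molecule, 2 cuts → 3 fragments:
  1–72 → 72 bp
  73–80 → 8 bp
  81–182 → 102 bp
Sorted largest to smallest: 102, 72, 8 bp.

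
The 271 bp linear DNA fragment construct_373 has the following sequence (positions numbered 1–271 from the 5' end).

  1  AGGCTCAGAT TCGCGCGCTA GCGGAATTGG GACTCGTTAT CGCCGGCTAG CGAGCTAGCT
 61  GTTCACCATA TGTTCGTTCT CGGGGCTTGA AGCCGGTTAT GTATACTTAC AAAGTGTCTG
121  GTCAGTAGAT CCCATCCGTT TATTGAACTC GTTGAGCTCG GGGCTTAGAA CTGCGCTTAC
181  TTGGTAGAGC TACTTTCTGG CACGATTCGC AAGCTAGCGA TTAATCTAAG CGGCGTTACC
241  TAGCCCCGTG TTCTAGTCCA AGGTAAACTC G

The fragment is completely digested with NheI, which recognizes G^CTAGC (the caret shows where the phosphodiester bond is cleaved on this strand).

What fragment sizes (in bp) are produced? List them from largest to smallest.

159, 58, 29, 17, 8 bp

NheI sites (GCTAGC) start at positions 17, 46, 54, 213.
NheI cuts after the first base of each site, so after positions 17, 46, 54, 213.
Linear molecule, 4 cuts → 5 fragments:
  1–17 → 17 bp
  18–46 → 29 bp
  47–54 → 8 bp
  55–213 → 159 bp
  214–271 → 58 bp
Sorted largest to smallest: 159, 58, 29, 17, 8 bp.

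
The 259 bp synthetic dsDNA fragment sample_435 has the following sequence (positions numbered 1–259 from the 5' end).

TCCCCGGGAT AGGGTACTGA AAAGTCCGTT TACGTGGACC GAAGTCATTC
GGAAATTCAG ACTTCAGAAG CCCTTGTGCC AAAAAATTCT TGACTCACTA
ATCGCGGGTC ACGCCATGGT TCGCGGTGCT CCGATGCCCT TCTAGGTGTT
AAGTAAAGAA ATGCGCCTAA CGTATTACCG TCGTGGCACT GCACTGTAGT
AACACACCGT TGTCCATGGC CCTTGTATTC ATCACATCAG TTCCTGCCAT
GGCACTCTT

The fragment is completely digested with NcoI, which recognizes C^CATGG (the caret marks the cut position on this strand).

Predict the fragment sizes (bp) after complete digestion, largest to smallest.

114, 100, 33, 12 bp

NcoI sites (CCATGG) start at positions 114, 214, 247.
NcoI cuts after the first base of each site, so after positions 114, 214, 247.
Linear molecule, 3 cuts → 4 fragments:
  1–114 → 114 bp
  115–214 → 100 bp
  215–247 → 33 bp
  248–259 → 12 bp
Sorted largest to smallest: 114, 100, 33, 12 bp.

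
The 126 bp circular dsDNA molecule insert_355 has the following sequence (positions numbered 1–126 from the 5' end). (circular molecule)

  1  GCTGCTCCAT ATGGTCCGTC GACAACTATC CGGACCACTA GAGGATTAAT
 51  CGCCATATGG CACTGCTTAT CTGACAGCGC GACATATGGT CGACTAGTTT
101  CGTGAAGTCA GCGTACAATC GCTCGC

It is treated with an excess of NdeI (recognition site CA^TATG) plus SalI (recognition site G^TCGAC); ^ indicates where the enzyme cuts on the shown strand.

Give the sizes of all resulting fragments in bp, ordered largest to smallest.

46, 37, 29, 9, 5 bp

NdeI sites (CATATG) start at positions 8, 54, 83.
NdeI cuts after base 2 of each site, so after positions 9, 55, 84.
SalI sites (GTCGAC) start at positions 18, 89.
SalI cuts after the first base of each site, so after positions 18, 89.
Combined cut positions: 9, 18, 55, 84, 89.
Circular molecule, 5 cuts → 5 fragments:
  10–18 → 9 bp
  19–55 → 37 bp
  56–84 → 29 bp
  85–89 → 5 bp
  90–126 then 1–9 → 37 + 9 = 46 bp
Sorted largest to smallest: 46, 37, 29, 9, 5 bp.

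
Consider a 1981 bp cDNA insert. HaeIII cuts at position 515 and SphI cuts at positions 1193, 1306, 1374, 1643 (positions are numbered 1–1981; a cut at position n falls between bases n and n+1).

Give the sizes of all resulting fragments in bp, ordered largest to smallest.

Combined cut positions (sorted): 515, 1193, 1306, 1374, 1643.
Linear molecule, 5 cuts → 6 fragments:
  515 − 0 = 515 bp
  1193 − 515 = 678 bp
  1306 − 1193 = 113 bp
  1374 − 1306 = 68 bp
  1643 − 1374 = 269 bp
  1981 − 1643 = 338 bp
Sorted largest to smallest: 678, 515, 338, 269, 113, 68 bp.

678, 515, 338, 269, 113, 68 bp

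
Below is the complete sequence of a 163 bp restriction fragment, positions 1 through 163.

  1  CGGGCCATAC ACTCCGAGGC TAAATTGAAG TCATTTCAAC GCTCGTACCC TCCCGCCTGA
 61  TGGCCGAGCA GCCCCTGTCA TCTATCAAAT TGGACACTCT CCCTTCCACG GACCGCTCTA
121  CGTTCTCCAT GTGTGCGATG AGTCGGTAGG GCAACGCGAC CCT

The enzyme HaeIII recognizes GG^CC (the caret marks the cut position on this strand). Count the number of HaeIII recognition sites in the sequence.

2

GGCC occurs starting at positions 3, 62.
HaeIII cuts at 2 sites.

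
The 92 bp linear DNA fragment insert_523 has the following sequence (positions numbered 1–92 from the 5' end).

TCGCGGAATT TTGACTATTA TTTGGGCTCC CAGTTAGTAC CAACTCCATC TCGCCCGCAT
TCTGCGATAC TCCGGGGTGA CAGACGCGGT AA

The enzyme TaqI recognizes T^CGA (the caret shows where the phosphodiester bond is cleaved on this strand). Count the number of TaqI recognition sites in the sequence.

No occurrence of TCGA is present in the sequence.
TaqI does not cut: 0 sites.

0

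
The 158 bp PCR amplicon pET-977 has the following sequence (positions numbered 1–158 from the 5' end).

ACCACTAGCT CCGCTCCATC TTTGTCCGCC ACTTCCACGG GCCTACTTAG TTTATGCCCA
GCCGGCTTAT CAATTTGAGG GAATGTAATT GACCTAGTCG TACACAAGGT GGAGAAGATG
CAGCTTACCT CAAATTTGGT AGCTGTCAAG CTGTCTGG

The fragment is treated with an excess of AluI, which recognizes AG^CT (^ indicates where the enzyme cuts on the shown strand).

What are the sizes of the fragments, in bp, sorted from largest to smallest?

115, 19, 8, 8, 8 bp

AluI sites (AGCT) start at positions 7, 122, 141, 149.
AluI cuts after base 2 of each site, so after positions 8, 123, 142, 150.
Linear molecule, 4 cuts → 5 fragments:
  1–8 → 8 bp
  9–123 → 115 bp
  124–142 → 19 bp
  143–150 → 8 bp
  151–158 → 8 bp
Sorted largest to smallest: 115, 19, 8, 8, 8 bp.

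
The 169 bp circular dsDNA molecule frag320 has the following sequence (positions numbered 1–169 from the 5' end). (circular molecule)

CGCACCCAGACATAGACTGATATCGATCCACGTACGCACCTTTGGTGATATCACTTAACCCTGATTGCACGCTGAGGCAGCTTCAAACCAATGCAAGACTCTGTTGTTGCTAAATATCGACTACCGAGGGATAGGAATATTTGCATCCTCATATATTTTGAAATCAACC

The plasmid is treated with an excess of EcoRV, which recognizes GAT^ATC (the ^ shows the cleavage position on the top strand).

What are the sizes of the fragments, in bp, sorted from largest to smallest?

141, 28 bp

EcoRV sites (GATATC) start at positions 19, 47.
EcoRV cuts after base 3 of each site, so after positions 21, 49.
Circular molecule, 2 cuts → 2 fragments:
  22–49 → 28 bp
  50–169 then 1–21 → 120 + 21 = 141 bp
Sorted largest to smallest: 141, 28 bp.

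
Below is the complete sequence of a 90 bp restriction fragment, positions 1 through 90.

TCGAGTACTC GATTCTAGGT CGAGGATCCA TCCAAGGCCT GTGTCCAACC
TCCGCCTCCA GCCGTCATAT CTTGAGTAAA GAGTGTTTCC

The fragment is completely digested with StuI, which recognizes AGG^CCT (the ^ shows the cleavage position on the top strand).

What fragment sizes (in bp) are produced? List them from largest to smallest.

53, 37 bp

The StuI site (AGGCCT) starts at position 35.
StuI cuts after base 3 of each site, so after position 37.
Linear molecule, 1 cut → 2 fragments:
  1–37 → 37 bp
  38–90 → 53 bp
Sorted largest to smallest: 53, 37 bp.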